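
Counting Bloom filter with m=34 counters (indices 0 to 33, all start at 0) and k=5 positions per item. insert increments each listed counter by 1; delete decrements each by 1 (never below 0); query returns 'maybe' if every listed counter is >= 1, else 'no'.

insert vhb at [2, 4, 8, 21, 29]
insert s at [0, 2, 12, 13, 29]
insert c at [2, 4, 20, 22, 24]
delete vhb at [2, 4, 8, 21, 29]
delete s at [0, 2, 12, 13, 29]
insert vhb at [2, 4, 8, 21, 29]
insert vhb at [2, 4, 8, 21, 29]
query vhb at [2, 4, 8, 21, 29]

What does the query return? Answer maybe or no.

Answer: maybe

Derivation:
Step 1: insert vhb at [2, 4, 8, 21, 29] -> counters=[0,0,1,0,1,0,0,0,1,0,0,0,0,0,0,0,0,0,0,0,0,1,0,0,0,0,0,0,0,1,0,0,0,0]
Step 2: insert s at [0, 2, 12, 13, 29] -> counters=[1,0,2,0,1,0,0,0,1,0,0,0,1,1,0,0,0,0,0,0,0,1,0,0,0,0,0,0,0,2,0,0,0,0]
Step 3: insert c at [2, 4, 20, 22, 24] -> counters=[1,0,3,0,2,0,0,0,1,0,0,0,1,1,0,0,0,0,0,0,1,1,1,0,1,0,0,0,0,2,0,0,0,0]
Step 4: delete vhb at [2, 4, 8, 21, 29] -> counters=[1,0,2,0,1,0,0,0,0,0,0,0,1,1,0,0,0,0,0,0,1,0,1,0,1,0,0,0,0,1,0,0,0,0]
Step 5: delete s at [0, 2, 12, 13, 29] -> counters=[0,0,1,0,1,0,0,0,0,0,0,0,0,0,0,0,0,0,0,0,1,0,1,0,1,0,0,0,0,0,0,0,0,0]
Step 6: insert vhb at [2, 4, 8, 21, 29] -> counters=[0,0,2,0,2,0,0,0,1,0,0,0,0,0,0,0,0,0,0,0,1,1,1,0,1,0,0,0,0,1,0,0,0,0]
Step 7: insert vhb at [2, 4, 8, 21, 29] -> counters=[0,0,3,0,3,0,0,0,2,0,0,0,0,0,0,0,0,0,0,0,1,2,1,0,1,0,0,0,0,2,0,0,0,0]
Query vhb: check counters[2]=3 counters[4]=3 counters[8]=2 counters[21]=2 counters[29]=2 -> maybe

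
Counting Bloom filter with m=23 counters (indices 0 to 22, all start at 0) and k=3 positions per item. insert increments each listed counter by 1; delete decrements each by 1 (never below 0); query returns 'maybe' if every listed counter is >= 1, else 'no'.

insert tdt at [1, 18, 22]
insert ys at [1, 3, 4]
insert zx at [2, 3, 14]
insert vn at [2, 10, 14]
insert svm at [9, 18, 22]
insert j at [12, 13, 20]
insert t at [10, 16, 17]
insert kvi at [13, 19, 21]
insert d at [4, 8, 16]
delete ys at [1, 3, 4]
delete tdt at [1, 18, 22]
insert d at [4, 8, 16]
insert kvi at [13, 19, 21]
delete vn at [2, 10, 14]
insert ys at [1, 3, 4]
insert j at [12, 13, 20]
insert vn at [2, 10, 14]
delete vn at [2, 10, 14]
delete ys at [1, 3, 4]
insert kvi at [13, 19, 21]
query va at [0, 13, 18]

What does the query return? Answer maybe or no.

Answer: no

Derivation:
Step 1: insert tdt at [1, 18, 22] -> counters=[0,1,0,0,0,0,0,0,0,0,0,0,0,0,0,0,0,0,1,0,0,0,1]
Step 2: insert ys at [1, 3, 4] -> counters=[0,2,0,1,1,0,0,0,0,0,0,0,0,0,0,0,0,0,1,0,0,0,1]
Step 3: insert zx at [2, 3, 14] -> counters=[0,2,1,2,1,0,0,0,0,0,0,0,0,0,1,0,0,0,1,0,0,0,1]
Step 4: insert vn at [2, 10, 14] -> counters=[0,2,2,2,1,0,0,0,0,0,1,0,0,0,2,0,0,0,1,0,0,0,1]
Step 5: insert svm at [9, 18, 22] -> counters=[0,2,2,2,1,0,0,0,0,1,1,0,0,0,2,0,0,0,2,0,0,0,2]
Step 6: insert j at [12, 13, 20] -> counters=[0,2,2,2,1,0,0,0,0,1,1,0,1,1,2,0,0,0,2,0,1,0,2]
Step 7: insert t at [10, 16, 17] -> counters=[0,2,2,2,1,0,0,0,0,1,2,0,1,1,2,0,1,1,2,0,1,0,2]
Step 8: insert kvi at [13, 19, 21] -> counters=[0,2,2,2,1,0,0,0,0,1,2,0,1,2,2,0,1,1,2,1,1,1,2]
Step 9: insert d at [4, 8, 16] -> counters=[0,2,2,2,2,0,0,0,1,1,2,0,1,2,2,0,2,1,2,1,1,1,2]
Step 10: delete ys at [1, 3, 4] -> counters=[0,1,2,1,1,0,0,0,1,1,2,0,1,2,2,0,2,1,2,1,1,1,2]
Step 11: delete tdt at [1, 18, 22] -> counters=[0,0,2,1,1,0,0,0,1,1,2,0,1,2,2,0,2,1,1,1,1,1,1]
Step 12: insert d at [4, 8, 16] -> counters=[0,0,2,1,2,0,0,0,2,1,2,0,1,2,2,0,3,1,1,1,1,1,1]
Step 13: insert kvi at [13, 19, 21] -> counters=[0,0,2,1,2,0,0,0,2,1,2,0,1,3,2,0,3,1,1,2,1,2,1]
Step 14: delete vn at [2, 10, 14] -> counters=[0,0,1,1,2,0,0,0,2,1,1,0,1,3,1,0,3,1,1,2,1,2,1]
Step 15: insert ys at [1, 3, 4] -> counters=[0,1,1,2,3,0,0,0,2,1,1,0,1,3,1,0,3,1,1,2,1,2,1]
Step 16: insert j at [12, 13, 20] -> counters=[0,1,1,2,3,0,0,0,2,1,1,0,2,4,1,0,3,1,1,2,2,2,1]
Step 17: insert vn at [2, 10, 14] -> counters=[0,1,2,2,3,0,0,0,2,1,2,0,2,4,2,0,3,1,1,2,2,2,1]
Step 18: delete vn at [2, 10, 14] -> counters=[0,1,1,2,3,0,0,0,2,1,1,0,2,4,1,0,3,1,1,2,2,2,1]
Step 19: delete ys at [1, 3, 4] -> counters=[0,0,1,1,2,0,0,0,2,1,1,0,2,4,1,0,3,1,1,2,2,2,1]
Step 20: insert kvi at [13, 19, 21] -> counters=[0,0,1,1,2,0,0,0,2,1,1,0,2,5,1,0,3,1,1,3,2,3,1]
Query va: check counters[0]=0 counters[13]=5 counters[18]=1 -> no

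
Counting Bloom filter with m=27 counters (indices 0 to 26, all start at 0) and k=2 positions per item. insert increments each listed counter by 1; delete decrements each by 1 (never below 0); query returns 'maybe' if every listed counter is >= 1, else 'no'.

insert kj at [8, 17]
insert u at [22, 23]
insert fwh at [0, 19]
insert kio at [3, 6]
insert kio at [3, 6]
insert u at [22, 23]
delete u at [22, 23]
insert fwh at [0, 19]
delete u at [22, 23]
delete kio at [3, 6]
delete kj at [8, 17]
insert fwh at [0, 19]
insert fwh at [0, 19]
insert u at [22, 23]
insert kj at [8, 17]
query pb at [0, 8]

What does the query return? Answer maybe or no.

Answer: maybe

Derivation:
Step 1: insert kj at [8, 17] -> counters=[0,0,0,0,0,0,0,0,1,0,0,0,0,0,0,0,0,1,0,0,0,0,0,0,0,0,0]
Step 2: insert u at [22, 23] -> counters=[0,0,0,0,0,0,0,0,1,0,0,0,0,0,0,0,0,1,0,0,0,0,1,1,0,0,0]
Step 3: insert fwh at [0, 19] -> counters=[1,0,0,0,0,0,0,0,1,0,0,0,0,0,0,0,0,1,0,1,0,0,1,1,0,0,0]
Step 4: insert kio at [3, 6] -> counters=[1,0,0,1,0,0,1,0,1,0,0,0,0,0,0,0,0,1,0,1,0,0,1,1,0,0,0]
Step 5: insert kio at [3, 6] -> counters=[1,0,0,2,0,0,2,0,1,0,0,0,0,0,0,0,0,1,0,1,0,0,1,1,0,0,0]
Step 6: insert u at [22, 23] -> counters=[1,0,0,2,0,0,2,0,1,0,0,0,0,0,0,0,0,1,0,1,0,0,2,2,0,0,0]
Step 7: delete u at [22, 23] -> counters=[1,0,0,2,0,0,2,0,1,0,0,0,0,0,0,0,0,1,0,1,0,0,1,1,0,0,0]
Step 8: insert fwh at [0, 19] -> counters=[2,0,0,2,0,0,2,0,1,0,0,0,0,0,0,0,0,1,0,2,0,0,1,1,0,0,0]
Step 9: delete u at [22, 23] -> counters=[2,0,0,2,0,0,2,0,1,0,0,0,0,0,0,0,0,1,0,2,0,0,0,0,0,0,0]
Step 10: delete kio at [3, 6] -> counters=[2,0,0,1,0,0,1,0,1,0,0,0,0,0,0,0,0,1,0,2,0,0,0,0,0,0,0]
Step 11: delete kj at [8, 17] -> counters=[2,0,0,1,0,0,1,0,0,0,0,0,0,0,0,0,0,0,0,2,0,0,0,0,0,0,0]
Step 12: insert fwh at [0, 19] -> counters=[3,0,0,1,0,0,1,0,0,0,0,0,0,0,0,0,0,0,0,3,0,0,0,0,0,0,0]
Step 13: insert fwh at [0, 19] -> counters=[4,0,0,1,0,0,1,0,0,0,0,0,0,0,0,0,0,0,0,4,0,0,0,0,0,0,0]
Step 14: insert u at [22, 23] -> counters=[4,0,0,1,0,0,1,0,0,0,0,0,0,0,0,0,0,0,0,4,0,0,1,1,0,0,0]
Step 15: insert kj at [8, 17] -> counters=[4,0,0,1,0,0,1,0,1,0,0,0,0,0,0,0,0,1,0,4,0,0,1,1,0,0,0]
Query pb: check counters[0]=4 counters[8]=1 -> maybe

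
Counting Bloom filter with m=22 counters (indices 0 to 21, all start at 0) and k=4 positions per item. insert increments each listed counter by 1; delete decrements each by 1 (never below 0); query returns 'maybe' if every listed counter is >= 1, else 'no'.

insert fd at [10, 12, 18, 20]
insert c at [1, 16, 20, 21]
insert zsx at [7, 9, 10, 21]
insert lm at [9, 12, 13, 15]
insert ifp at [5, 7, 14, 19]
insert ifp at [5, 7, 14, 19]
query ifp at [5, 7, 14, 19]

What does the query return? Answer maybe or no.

Answer: maybe

Derivation:
Step 1: insert fd at [10, 12, 18, 20] -> counters=[0,0,0,0,0,0,0,0,0,0,1,0,1,0,0,0,0,0,1,0,1,0]
Step 2: insert c at [1, 16, 20, 21] -> counters=[0,1,0,0,0,0,0,0,0,0,1,0,1,0,0,0,1,0,1,0,2,1]
Step 3: insert zsx at [7, 9, 10, 21] -> counters=[0,1,0,0,0,0,0,1,0,1,2,0,1,0,0,0,1,0,1,0,2,2]
Step 4: insert lm at [9, 12, 13, 15] -> counters=[0,1,0,0,0,0,0,1,0,2,2,0,2,1,0,1,1,0,1,0,2,2]
Step 5: insert ifp at [5, 7, 14, 19] -> counters=[0,1,0,0,0,1,0,2,0,2,2,0,2,1,1,1,1,0,1,1,2,2]
Step 6: insert ifp at [5, 7, 14, 19] -> counters=[0,1,0,0,0,2,0,3,0,2,2,0,2,1,2,1,1,0,1,2,2,2]
Query ifp: check counters[5]=2 counters[7]=3 counters[14]=2 counters[19]=2 -> maybe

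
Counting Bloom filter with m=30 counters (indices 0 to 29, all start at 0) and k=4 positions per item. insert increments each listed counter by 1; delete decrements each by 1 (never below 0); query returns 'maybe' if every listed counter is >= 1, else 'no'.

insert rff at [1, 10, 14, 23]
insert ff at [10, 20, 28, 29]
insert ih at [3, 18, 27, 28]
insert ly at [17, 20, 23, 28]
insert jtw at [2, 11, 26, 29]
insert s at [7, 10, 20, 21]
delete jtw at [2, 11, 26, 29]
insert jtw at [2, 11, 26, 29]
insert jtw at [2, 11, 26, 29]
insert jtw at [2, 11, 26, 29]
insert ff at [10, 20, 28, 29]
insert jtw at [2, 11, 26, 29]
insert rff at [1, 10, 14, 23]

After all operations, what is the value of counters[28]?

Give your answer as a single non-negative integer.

Answer: 4

Derivation:
Step 1: insert rff at [1, 10, 14, 23] -> counters=[0,1,0,0,0,0,0,0,0,0,1,0,0,0,1,0,0,0,0,0,0,0,0,1,0,0,0,0,0,0]
Step 2: insert ff at [10, 20, 28, 29] -> counters=[0,1,0,0,0,0,0,0,0,0,2,0,0,0,1,0,0,0,0,0,1,0,0,1,0,0,0,0,1,1]
Step 3: insert ih at [3, 18, 27, 28] -> counters=[0,1,0,1,0,0,0,0,0,0,2,0,0,0,1,0,0,0,1,0,1,0,0,1,0,0,0,1,2,1]
Step 4: insert ly at [17, 20, 23, 28] -> counters=[0,1,0,1,0,0,0,0,0,0,2,0,0,0,1,0,0,1,1,0,2,0,0,2,0,0,0,1,3,1]
Step 5: insert jtw at [2, 11, 26, 29] -> counters=[0,1,1,1,0,0,0,0,0,0,2,1,0,0,1,0,0,1,1,0,2,0,0,2,0,0,1,1,3,2]
Step 6: insert s at [7, 10, 20, 21] -> counters=[0,1,1,1,0,0,0,1,0,0,3,1,0,0,1,0,0,1,1,0,3,1,0,2,0,0,1,1,3,2]
Step 7: delete jtw at [2, 11, 26, 29] -> counters=[0,1,0,1,0,0,0,1,0,0,3,0,0,0,1,0,0,1,1,0,3,1,0,2,0,0,0,1,3,1]
Step 8: insert jtw at [2, 11, 26, 29] -> counters=[0,1,1,1,0,0,0,1,0,0,3,1,0,0,1,0,0,1,1,0,3,1,0,2,0,0,1,1,3,2]
Step 9: insert jtw at [2, 11, 26, 29] -> counters=[0,1,2,1,0,0,0,1,0,0,3,2,0,0,1,0,0,1,1,0,3,1,0,2,0,0,2,1,3,3]
Step 10: insert jtw at [2, 11, 26, 29] -> counters=[0,1,3,1,0,0,0,1,0,0,3,3,0,0,1,0,0,1,1,0,3,1,0,2,0,0,3,1,3,4]
Step 11: insert ff at [10, 20, 28, 29] -> counters=[0,1,3,1,0,0,0,1,0,0,4,3,0,0,1,0,0,1,1,0,4,1,0,2,0,0,3,1,4,5]
Step 12: insert jtw at [2, 11, 26, 29] -> counters=[0,1,4,1,0,0,0,1,0,0,4,4,0,0,1,0,0,1,1,0,4,1,0,2,0,0,4,1,4,6]
Step 13: insert rff at [1, 10, 14, 23] -> counters=[0,2,4,1,0,0,0,1,0,0,5,4,0,0,2,0,0,1,1,0,4,1,0,3,0,0,4,1,4,6]
Final counters=[0,2,4,1,0,0,0,1,0,0,5,4,0,0,2,0,0,1,1,0,4,1,0,3,0,0,4,1,4,6] -> counters[28]=4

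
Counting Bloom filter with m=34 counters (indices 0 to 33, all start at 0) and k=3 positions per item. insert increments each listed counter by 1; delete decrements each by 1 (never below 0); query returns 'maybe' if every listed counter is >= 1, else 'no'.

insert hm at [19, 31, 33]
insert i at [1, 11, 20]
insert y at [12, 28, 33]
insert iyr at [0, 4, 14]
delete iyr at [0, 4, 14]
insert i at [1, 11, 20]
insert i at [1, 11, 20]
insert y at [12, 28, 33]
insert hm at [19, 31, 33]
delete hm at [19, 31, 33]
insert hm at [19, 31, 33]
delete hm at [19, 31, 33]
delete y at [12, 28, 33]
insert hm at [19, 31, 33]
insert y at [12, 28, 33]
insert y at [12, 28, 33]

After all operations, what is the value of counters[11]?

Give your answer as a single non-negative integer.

Step 1: insert hm at [19, 31, 33] -> counters=[0,0,0,0,0,0,0,0,0,0,0,0,0,0,0,0,0,0,0,1,0,0,0,0,0,0,0,0,0,0,0,1,0,1]
Step 2: insert i at [1, 11, 20] -> counters=[0,1,0,0,0,0,0,0,0,0,0,1,0,0,0,0,0,0,0,1,1,0,0,0,0,0,0,0,0,0,0,1,0,1]
Step 3: insert y at [12, 28, 33] -> counters=[0,1,0,0,0,0,0,0,0,0,0,1,1,0,0,0,0,0,0,1,1,0,0,0,0,0,0,0,1,0,0,1,0,2]
Step 4: insert iyr at [0, 4, 14] -> counters=[1,1,0,0,1,0,0,0,0,0,0,1,1,0,1,0,0,0,0,1,1,0,0,0,0,0,0,0,1,0,0,1,0,2]
Step 5: delete iyr at [0, 4, 14] -> counters=[0,1,0,0,0,0,0,0,0,0,0,1,1,0,0,0,0,0,0,1,1,0,0,0,0,0,0,0,1,0,0,1,0,2]
Step 6: insert i at [1, 11, 20] -> counters=[0,2,0,0,0,0,0,0,0,0,0,2,1,0,0,0,0,0,0,1,2,0,0,0,0,0,0,0,1,0,0,1,0,2]
Step 7: insert i at [1, 11, 20] -> counters=[0,3,0,0,0,0,0,0,0,0,0,3,1,0,0,0,0,0,0,1,3,0,0,0,0,0,0,0,1,0,0,1,0,2]
Step 8: insert y at [12, 28, 33] -> counters=[0,3,0,0,0,0,0,0,0,0,0,3,2,0,0,0,0,0,0,1,3,0,0,0,0,0,0,0,2,0,0,1,0,3]
Step 9: insert hm at [19, 31, 33] -> counters=[0,3,0,0,0,0,0,0,0,0,0,3,2,0,0,0,0,0,0,2,3,0,0,0,0,0,0,0,2,0,0,2,0,4]
Step 10: delete hm at [19, 31, 33] -> counters=[0,3,0,0,0,0,0,0,0,0,0,3,2,0,0,0,0,0,0,1,3,0,0,0,0,0,0,0,2,0,0,1,0,3]
Step 11: insert hm at [19, 31, 33] -> counters=[0,3,0,0,0,0,0,0,0,0,0,3,2,0,0,0,0,0,0,2,3,0,0,0,0,0,0,0,2,0,0,2,0,4]
Step 12: delete hm at [19, 31, 33] -> counters=[0,3,0,0,0,0,0,0,0,0,0,3,2,0,0,0,0,0,0,1,3,0,0,0,0,0,0,0,2,0,0,1,0,3]
Step 13: delete y at [12, 28, 33] -> counters=[0,3,0,0,0,0,0,0,0,0,0,3,1,0,0,0,0,0,0,1,3,0,0,0,0,0,0,0,1,0,0,1,0,2]
Step 14: insert hm at [19, 31, 33] -> counters=[0,3,0,0,0,0,0,0,0,0,0,3,1,0,0,0,0,0,0,2,3,0,0,0,0,0,0,0,1,0,0,2,0,3]
Step 15: insert y at [12, 28, 33] -> counters=[0,3,0,0,0,0,0,0,0,0,0,3,2,0,0,0,0,0,0,2,3,0,0,0,0,0,0,0,2,0,0,2,0,4]
Step 16: insert y at [12, 28, 33] -> counters=[0,3,0,0,0,0,0,0,0,0,0,3,3,0,0,0,0,0,0,2,3,0,0,0,0,0,0,0,3,0,0,2,0,5]
Final counters=[0,3,0,0,0,0,0,0,0,0,0,3,3,0,0,0,0,0,0,2,3,0,0,0,0,0,0,0,3,0,0,2,0,5] -> counters[11]=3

Answer: 3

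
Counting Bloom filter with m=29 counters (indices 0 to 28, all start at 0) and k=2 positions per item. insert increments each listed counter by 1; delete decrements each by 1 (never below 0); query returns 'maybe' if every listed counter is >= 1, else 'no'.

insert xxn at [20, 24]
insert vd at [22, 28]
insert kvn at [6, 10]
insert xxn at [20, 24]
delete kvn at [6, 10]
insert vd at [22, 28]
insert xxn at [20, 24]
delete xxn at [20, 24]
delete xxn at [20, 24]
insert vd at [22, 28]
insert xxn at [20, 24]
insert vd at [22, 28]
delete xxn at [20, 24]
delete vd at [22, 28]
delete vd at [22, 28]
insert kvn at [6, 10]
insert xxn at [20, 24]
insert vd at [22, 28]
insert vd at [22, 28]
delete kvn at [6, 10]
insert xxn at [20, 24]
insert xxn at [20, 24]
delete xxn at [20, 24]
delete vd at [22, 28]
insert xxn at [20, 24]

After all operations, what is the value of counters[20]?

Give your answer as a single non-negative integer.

Step 1: insert xxn at [20, 24] -> counters=[0,0,0,0,0,0,0,0,0,0,0,0,0,0,0,0,0,0,0,0,1,0,0,0,1,0,0,0,0]
Step 2: insert vd at [22, 28] -> counters=[0,0,0,0,0,0,0,0,0,0,0,0,0,0,0,0,0,0,0,0,1,0,1,0,1,0,0,0,1]
Step 3: insert kvn at [6, 10] -> counters=[0,0,0,0,0,0,1,0,0,0,1,0,0,0,0,0,0,0,0,0,1,0,1,0,1,0,0,0,1]
Step 4: insert xxn at [20, 24] -> counters=[0,0,0,0,0,0,1,0,0,0,1,0,0,0,0,0,0,0,0,0,2,0,1,0,2,0,0,0,1]
Step 5: delete kvn at [6, 10] -> counters=[0,0,0,0,0,0,0,0,0,0,0,0,0,0,0,0,0,0,0,0,2,0,1,0,2,0,0,0,1]
Step 6: insert vd at [22, 28] -> counters=[0,0,0,0,0,0,0,0,0,0,0,0,0,0,0,0,0,0,0,0,2,0,2,0,2,0,0,0,2]
Step 7: insert xxn at [20, 24] -> counters=[0,0,0,0,0,0,0,0,0,0,0,0,0,0,0,0,0,0,0,0,3,0,2,0,3,0,0,0,2]
Step 8: delete xxn at [20, 24] -> counters=[0,0,0,0,0,0,0,0,0,0,0,0,0,0,0,0,0,0,0,0,2,0,2,0,2,0,0,0,2]
Step 9: delete xxn at [20, 24] -> counters=[0,0,0,0,0,0,0,0,0,0,0,0,0,0,0,0,0,0,0,0,1,0,2,0,1,0,0,0,2]
Step 10: insert vd at [22, 28] -> counters=[0,0,0,0,0,0,0,0,0,0,0,0,0,0,0,0,0,0,0,0,1,0,3,0,1,0,0,0,3]
Step 11: insert xxn at [20, 24] -> counters=[0,0,0,0,0,0,0,0,0,0,0,0,0,0,0,0,0,0,0,0,2,0,3,0,2,0,0,0,3]
Step 12: insert vd at [22, 28] -> counters=[0,0,0,0,0,0,0,0,0,0,0,0,0,0,0,0,0,0,0,0,2,0,4,0,2,0,0,0,4]
Step 13: delete xxn at [20, 24] -> counters=[0,0,0,0,0,0,0,0,0,0,0,0,0,0,0,0,0,0,0,0,1,0,4,0,1,0,0,0,4]
Step 14: delete vd at [22, 28] -> counters=[0,0,0,0,0,0,0,0,0,0,0,0,0,0,0,0,0,0,0,0,1,0,3,0,1,0,0,0,3]
Step 15: delete vd at [22, 28] -> counters=[0,0,0,0,0,0,0,0,0,0,0,0,0,0,0,0,0,0,0,0,1,0,2,0,1,0,0,0,2]
Step 16: insert kvn at [6, 10] -> counters=[0,0,0,0,0,0,1,0,0,0,1,0,0,0,0,0,0,0,0,0,1,0,2,0,1,0,0,0,2]
Step 17: insert xxn at [20, 24] -> counters=[0,0,0,0,0,0,1,0,0,0,1,0,0,0,0,0,0,0,0,0,2,0,2,0,2,0,0,0,2]
Step 18: insert vd at [22, 28] -> counters=[0,0,0,0,0,0,1,0,0,0,1,0,0,0,0,0,0,0,0,0,2,0,3,0,2,0,0,0,3]
Step 19: insert vd at [22, 28] -> counters=[0,0,0,0,0,0,1,0,0,0,1,0,0,0,0,0,0,0,0,0,2,0,4,0,2,0,0,0,4]
Step 20: delete kvn at [6, 10] -> counters=[0,0,0,0,0,0,0,0,0,0,0,0,0,0,0,0,0,0,0,0,2,0,4,0,2,0,0,0,4]
Step 21: insert xxn at [20, 24] -> counters=[0,0,0,0,0,0,0,0,0,0,0,0,0,0,0,0,0,0,0,0,3,0,4,0,3,0,0,0,4]
Step 22: insert xxn at [20, 24] -> counters=[0,0,0,0,0,0,0,0,0,0,0,0,0,0,0,0,0,0,0,0,4,0,4,0,4,0,0,0,4]
Step 23: delete xxn at [20, 24] -> counters=[0,0,0,0,0,0,0,0,0,0,0,0,0,0,0,0,0,0,0,0,3,0,4,0,3,0,0,0,4]
Step 24: delete vd at [22, 28] -> counters=[0,0,0,0,0,0,0,0,0,0,0,0,0,0,0,0,0,0,0,0,3,0,3,0,3,0,0,0,3]
Step 25: insert xxn at [20, 24] -> counters=[0,0,0,0,0,0,0,0,0,0,0,0,0,0,0,0,0,0,0,0,4,0,3,0,4,0,0,0,3]
Final counters=[0,0,0,0,0,0,0,0,0,0,0,0,0,0,0,0,0,0,0,0,4,0,3,0,4,0,0,0,3] -> counters[20]=4

Answer: 4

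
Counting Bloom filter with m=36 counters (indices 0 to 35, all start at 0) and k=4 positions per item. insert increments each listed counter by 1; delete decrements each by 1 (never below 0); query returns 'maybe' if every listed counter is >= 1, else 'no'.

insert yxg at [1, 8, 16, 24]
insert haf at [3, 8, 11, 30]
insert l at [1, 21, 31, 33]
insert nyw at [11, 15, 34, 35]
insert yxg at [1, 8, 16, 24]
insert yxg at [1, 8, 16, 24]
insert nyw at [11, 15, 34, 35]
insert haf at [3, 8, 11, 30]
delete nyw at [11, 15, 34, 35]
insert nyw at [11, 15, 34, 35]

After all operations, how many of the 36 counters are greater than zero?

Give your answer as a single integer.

Step 1: insert yxg at [1, 8, 16, 24] -> counters=[0,1,0,0,0,0,0,0,1,0,0,0,0,0,0,0,1,0,0,0,0,0,0,0,1,0,0,0,0,0,0,0,0,0,0,0]
Step 2: insert haf at [3, 8, 11, 30] -> counters=[0,1,0,1,0,0,0,0,2,0,0,1,0,0,0,0,1,0,0,0,0,0,0,0,1,0,0,0,0,0,1,0,0,0,0,0]
Step 3: insert l at [1, 21, 31, 33] -> counters=[0,2,0,1,0,0,0,0,2,0,0,1,0,0,0,0,1,0,0,0,0,1,0,0,1,0,0,0,0,0,1,1,0,1,0,0]
Step 4: insert nyw at [11, 15, 34, 35] -> counters=[0,2,0,1,0,0,0,0,2,0,0,2,0,0,0,1,1,0,0,0,0,1,0,0,1,0,0,0,0,0,1,1,0,1,1,1]
Step 5: insert yxg at [1, 8, 16, 24] -> counters=[0,3,0,1,0,0,0,0,3,0,0,2,0,0,0,1,2,0,0,0,0,1,0,0,2,0,0,0,0,0,1,1,0,1,1,1]
Step 6: insert yxg at [1, 8, 16, 24] -> counters=[0,4,0,1,0,0,0,0,4,0,0,2,0,0,0,1,3,0,0,0,0,1,0,0,3,0,0,0,0,0,1,1,0,1,1,1]
Step 7: insert nyw at [11, 15, 34, 35] -> counters=[0,4,0,1,0,0,0,0,4,0,0,3,0,0,0,2,3,0,0,0,0,1,0,0,3,0,0,0,0,0,1,1,0,1,2,2]
Step 8: insert haf at [3, 8, 11, 30] -> counters=[0,4,0,2,0,0,0,0,5,0,0,4,0,0,0,2,3,0,0,0,0,1,0,0,3,0,0,0,0,0,2,1,0,1,2,2]
Step 9: delete nyw at [11, 15, 34, 35] -> counters=[0,4,0,2,0,0,0,0,5,0,0,3,0,0,0,1,3,0,0,0,0,1,0,0,3,0,0,0,0,0,2,1,0,1,1,1]
Step 10: insert nyw at [11, 15, 34, 35] -> counters=[0,4,0,2,0,0,0,0,5,0,0,4,0,0,0,2,3,0,0,0,0,1,0,0,3,0,0,0,0,0,2,1,0,1,2,2]
Final counters=[0,4,0,2,0,0,0,0,5,0,0,4,0,0,0,2,3,0,0,0,0,1,0,0,3,0,0,0,0,0,2,1,0,1,2,2] -> 13 nonzero

Answer: 13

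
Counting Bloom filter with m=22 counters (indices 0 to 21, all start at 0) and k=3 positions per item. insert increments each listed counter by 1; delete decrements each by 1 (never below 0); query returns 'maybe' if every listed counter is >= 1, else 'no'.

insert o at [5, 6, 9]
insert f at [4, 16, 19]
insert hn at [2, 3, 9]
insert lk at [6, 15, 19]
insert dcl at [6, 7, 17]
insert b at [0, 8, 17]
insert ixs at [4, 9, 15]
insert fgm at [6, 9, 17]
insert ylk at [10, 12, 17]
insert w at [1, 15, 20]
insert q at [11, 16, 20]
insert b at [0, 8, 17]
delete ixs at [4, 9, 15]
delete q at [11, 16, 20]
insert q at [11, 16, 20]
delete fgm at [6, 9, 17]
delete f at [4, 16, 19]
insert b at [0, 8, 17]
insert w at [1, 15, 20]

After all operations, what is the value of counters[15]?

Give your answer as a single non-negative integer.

Answer: 3

Derivation:
Step 1: insert o at [5, 6, 9] -> counters=[0,0,0,0,0,1,1,0,0,1,0,0,0,0,0,0,0,0,0,0,0,0]
Step 2: insert f at [4, 16, 19] -> counters=[0,0,0,0,1,1,1,0,0,1,0,0,0,0,0,0,1,0,0,1,0,0]
Step 3: insert hn at [2, 3, 9] -> counters=[0,0,1,1,1,1,1,0,0,2,0,0,0,0,0,0,1,0,0,1,0,0]
Step 4: insert lk at [6, 15, 19] -> counters=[0,0,1,1,1,1,2,0,0,2,0,0,0,0,0,1,1,0,0,2,0,0]
Step 5: insert dcl at [6, 7, 17] -> counters=[0,0,1,1,1,1,3,1,0,2,0,0,0,0,0,1,1,1,0,2,0,0]
Step 6: insert b at [0, 8, 17] -> counters=[1,0,1,1,1,1,3,1,1,2,0,0,0,0,0,1,1,2,0,2,0,0]
Step 7: insert ixs at [4, 9, 15] -> counters=[1,0,1,1,2,1,3,1,1,3,0,0,0,0,0,2,1,2,0,2,0,0]
Step 8: insert fgm at [6, 9, 17] -> counters=[1,0,1,1,2,1,4,1,1,4,0,0,0,0,0,2,1,3,0,2,0,0]
Step 9: insert ylk at [10, 12, 17] -> counters=[1,0,1,1,2,1,4,1,1,4,1,0,1,0,0,2,1,4,0,2,0,0]
Step 10: insert w at [1, 15, 20] -> counters=[1,1,1,1,2,1,4,1,1,4,1,0,1,0,0,3,1,4,0,2,1,0]
Step 11: insert q at [11, 16, 20] -> counters=[1,1,1,1,2,1,4,1,1,4,1,1,1,0,0,3,2,4,0,2,2,0]
Step 12: insert b at [0, 8, 17] -> counters=[2,1,1,1,2,1,4,1,2,4,1,1,1,0,0,3,2,5,0,2,2,0]
Step 13: delete ixs at [4, 9, 15] -> counters=[2,1,1,1,1,1,4,1,2,3,1,1,1,0,0,2,2,5,0,2,2,0]
Step 14: delete q at [11, 16, 20] -> counters=[2,1,1,1,1,1,4,1,2,3,1,0,1,0,0,2,1,5,0,2,1,0]
Step 15: insert q at [11, 16, 20] -> counters=[2,1,1,1,1,1,4,1,2,3,1,1,1,0,0,2,2,5,0,2,2,0]
Step 16: delete fgm at [6, 9, 17] -> counters=[2,1,1,1,1,1,3,1,2,2,1,1,1,0,0,2,2,4,0,2,2,0]
Step 17: delete f at [4, 16, 19] -> counters=[2,1,1,1,0,1,3,1,2,2,1,1,1,0,0,2,1,4,0,1,2,0]
Step 18: insert b at [0, 8, 17] -> counters=[3,1,1,1,0,1,3,1,3,2,1,1,1,0,0,2,1,5,0,1,2,0]
Step 19: insert w at [1, 15, 20] -> counters=[3,2,1,1,0,1,3,1,3,2,1,1,1,0,0,3,1,5,0,1,3,0]
Final counters=[3,2,1,1,0,1,3,1,3,2,1,1,1,0,0,3,1,5,0,1,3,0] -> counters[15]=3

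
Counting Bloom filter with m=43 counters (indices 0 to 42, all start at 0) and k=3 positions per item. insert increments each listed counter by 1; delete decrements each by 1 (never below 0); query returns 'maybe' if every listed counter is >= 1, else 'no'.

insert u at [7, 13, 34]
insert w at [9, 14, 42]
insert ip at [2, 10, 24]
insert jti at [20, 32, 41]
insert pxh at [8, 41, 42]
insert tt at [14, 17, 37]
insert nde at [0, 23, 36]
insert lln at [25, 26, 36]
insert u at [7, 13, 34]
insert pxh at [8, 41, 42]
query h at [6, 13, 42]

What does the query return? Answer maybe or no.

Step 1: insert u at [7, 13, 34] -> counters=[0,0,0,0,0,0,0,1,0,0,0,0,0,1,0,0,0,0,0,0,0,0,0,0,0,0,0,0,0,0,0,0,0,0,1,0,0,0,0,0,0,0,0]
Step 2: insert w at [9, 14, 42] -> counters=[0,0,0,0,0,0,0,1,0,1,0,0,0,1,1,0,0,0,0,0,0,0,0,0,0,0,0,0,0,0,0,0,0,0,1,0,0,0,0,0,0,0,1]
Step 3: insert ip at [2, 10, 24] -> counters=[0,0,1,0,0,0,0,1,0,1,1,0,0,1,1,0,0,0,0,0,0,0,0,0,1,0,0,0,0,0,0,0,0,0,1,0,0,0,0,0,0,0,1]
Step 4: insert jti at [20, 32, 41] -> counters=[0,0,1,0,0,0,0,1,0,1,1,0,0,1,1,0,0,0,0,0,1,0,0,0,1,0,0,0,0,0,0,0,1,0,1,0,0,0,0,0,0,1,1]
Step 5: insert pxh at [8, 41, 42] -> counters=[0,0,1,0,0,0,0,1,1,1,1,0,0,1,1,0,0,0,0,0,1,0,0,0,1,0,0,0,0,0,0,0,1,0,1,0,0,0,0,0,0,2,2]
Step 6: insert tt at [14, 17, 37] -> counters=[0,0,1,0,0,0,0,1,1,1,1,0,0,1,2,0,0,1,0,0,1,0,0,0,1,0,0,0,0,0,0,0,1,0,1,0,0,1,0,0,0,2,2]
Step 7: insert nde at [0, 23, 36] -> counters=[1,0,1,0,0,0,0,1,1,1,1,0,0,1,2,0,0,1,0,0,1,0,0,1,1,0,0,0,0,0,0,0,1,0,1,0,1,1,0,0,0,2,2]
Step 8: insert lln at [25, 26, 36] -> counters=[1,0,1,0,0,0,0,1,1,1,1,0,0,1,2,0,0,1,0,0,1,0,0,1,1,1,1,0,0,0,0,0,1,0,1,0,2,1,0,0,0,2,2]
Step 9: insert u at [7, 13, 34] -> counters=[1,0,1,0,0,0,0,2,1,1,1,0,0,2,2,0,0,1,0,0,1,0,0,1,1,1,1,0,0,0,0,0,1,0,2,0,2,1,0,0,0,2,2]
Step 10: insert pxh at [8, 41, 42] -> counters=[1,0,1,0,0,0,0,2,2,1,1,0,0,2,2,0,0,1,0,0,1,0,0,1,1,1,1,0,0,0,0,0,1,0,2,0,2,1,0,0,0,3,3]
Query h: check counters[6]=0 counters[13]=2 counters[42]=3 -> no

Answer: no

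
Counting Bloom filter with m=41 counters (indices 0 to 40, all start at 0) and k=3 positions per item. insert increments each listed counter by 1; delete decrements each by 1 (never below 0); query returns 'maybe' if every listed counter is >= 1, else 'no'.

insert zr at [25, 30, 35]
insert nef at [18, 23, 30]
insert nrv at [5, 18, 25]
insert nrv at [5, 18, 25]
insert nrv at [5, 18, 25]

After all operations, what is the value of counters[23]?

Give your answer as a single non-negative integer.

Answer: 1

Derivation:
Step 1: insert zr at [25, 30, 35] -> counters=[0,0,0,0,0,0,0,0,0,0,0,0,0,0,0,0,0,0,0,0,0,0,0,0,0,1,0,0,0,0,1,0,0,0,0,1,0,0,0,0,0]
Step 2: insert nef at [18, 23, 30] -> counters=[0,0,0,0,0,0,0,0,0,0,0,0,0,0,0,0,0,0,1,0,0,0,0,1,0,1,0,0,0,0,2,0,0,0,0,1,0,0,0,0,0]
Step 3: insert nrv at [5, 18, 25] -> counters=[0,0,0,0,0,1,0,0,0,0,0,0,0,0,0,0,0,0,2,0,0,0,0,1,0,2,0,0,0,0,2,0,0,0,0,1,0,0,0,0,0]
Step 4: insert nrv at [5, 18, 25] -> counters=[0,0,0,0,0,2,0,0,0,0,0,0,0,0,0,0,0,0,3,0,0,0,0,1,0,3,0,0,0,0,2,0,0,0,0,1,0,0,0,0,0]
Step 5: insert nrv at [5, 18, 25] -> counters=[0,0,0,0,0,3,0,0,0,0,0,0,0,0,0,0,0,0,4,0,0,0,0,1,0,4,0,0,0,0,2,0,0,0,0,1,0,0,0,0,0]
Final counters=[0,0,0,0,0,3,0,0,0,0,0,0,0,0,0,0,0,0,4,0,0,0,0,1,0,4,0,0,0,0,2,0,0,0,0,1,0,0,0,0,0] -> counters[23]=1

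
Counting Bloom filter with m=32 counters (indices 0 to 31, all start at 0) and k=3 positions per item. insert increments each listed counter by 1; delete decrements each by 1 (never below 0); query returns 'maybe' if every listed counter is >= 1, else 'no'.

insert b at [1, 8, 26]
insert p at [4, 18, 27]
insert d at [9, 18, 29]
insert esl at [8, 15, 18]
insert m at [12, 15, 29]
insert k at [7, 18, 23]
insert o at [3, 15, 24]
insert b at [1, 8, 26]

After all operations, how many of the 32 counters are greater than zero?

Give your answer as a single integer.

Answer: 14

Derivation:
Step 1: insert b at [1, 8, 26] -> counters=[0,1,0,0,0,0,0,0,1,0,0,0,0,0,0,0,0,0,0,0,0,0,0,0,0,0,1,0,0,0,0,0]
Step 2: insert p at [4, 18, 27] -> counters=[0,1,0,0,1,0,0,0,1,0,0,0,0,0,0,0,0,0,1,0,0,0,0,0,0,0,1,1,0,0,0,0]
Step 3: insert d at [9, 18, 29] -> counters=[0,1,0,0,1,0,0,0,1,1,0,0,0,0,0,0,0,0,2,0,0,0,0,0,0,0,1,1,0,1,0,0]
Step 4: insert esl at [8, 15, 18] -> counters=[0,1,0,0,1,0,0,0,2,1,0,0,0,0,0,1,0,0,3,0,0,0,0,0,0,0,1,1,0,1,0,0]
Step 5: insert m at [12, 15, 29] -> counters=[0,1,0,0,1,0,0,0,2,1,0,0,1,0,0,2,0,0,3,0,0,0,0,0,0,0,1,1,0,2,0,0]
Step 6: insert k at [7, 18, 23] -> counters=[0,1,0,0,1,0,0,1,2,1,0,0,1,0,0,2,0,0,4,0,0,0,0,1,0,0,1,1,0,2,0,0]
Step 7: insert o at [3, 15, 24] -> counters=[0,1,0,1,1,0,0,1,2,1,0,0,1,0,0,3,0,0,4,0,0,0,0,1,1,0,1,1,0,2,0,0]
Step 8: insert b at [1, 8, 26] -> counters=[0,2,0,1,1,0,0,1,3,1,0,0,1,0,0,3,0,0,4,0,0,0,0,1,1,0,2,1,0,2,0,0]
Final counters=[0,2,0,1,1,0,0,1,3,1,0,0,1,0,0,3,0,0,4,0,0,0,0,1,1,0,2,1,0,2,0,0] -> 14 nonzero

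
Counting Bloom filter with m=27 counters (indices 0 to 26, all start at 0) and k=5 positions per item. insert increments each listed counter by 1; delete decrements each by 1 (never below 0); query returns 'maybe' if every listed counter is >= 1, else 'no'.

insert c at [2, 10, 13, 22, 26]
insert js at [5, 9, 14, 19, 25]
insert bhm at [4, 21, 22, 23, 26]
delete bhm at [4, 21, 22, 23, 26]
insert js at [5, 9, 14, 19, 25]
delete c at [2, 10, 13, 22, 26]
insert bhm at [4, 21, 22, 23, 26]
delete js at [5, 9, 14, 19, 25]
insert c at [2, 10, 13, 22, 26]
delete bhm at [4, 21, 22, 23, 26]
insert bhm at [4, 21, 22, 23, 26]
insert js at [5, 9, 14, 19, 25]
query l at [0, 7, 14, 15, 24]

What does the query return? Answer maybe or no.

Answer: no

Derivation:
Step 1: insert c at [2, 10, 13, 22, 26] -> counters=[0,0,1,0,0,0,0,0,0,0,1,0,0,1,0,0,0,0,0,0,0,0,1,0,0,0,1]
Step 2: insert js at [5, 9, 14, 19, 25] -> counters=[0,0,1,0,0,1,0,0,0,1,1,0,0,1,1,0,0,0,0,1,0,0,1,0,0,1,1]
Step 3: insert bhm at [4, 21, 22, 23, 26] -> counters=[0,0,1,0,1,1,0,0,0,1,1,0,0,1,1,0,0,0,0,1,0,1,2,1,0,1,2]
Step 4: delete bhm at [4, 21, 22, 23, 26] -> counters=[0,0,1,0,0,1,0,0,0,1,1,0,0,1,1,0,0,0,0,1,0,0,1,0,0,1,1]
Step 5: insert js at [5, 9, 14, 19, 25] -> counters=[0,0,1,0,0,2,0,0,0,2,1,0,0,1,2,0,0,0,0,2,0,0,1,0,0,2,1]
Step 6: delete c at [2, 10, 13, 22, 26] -> counters=[0,0,0,0,0,2,0,0,0,2,0,0,0,0,2,0,0,0,0,2,0,0,0,0,0,2,0]
Step 7: insert bhm at [4, 21, 22, 23, 26] -> counters=[0,0,0,0,1,2,0,0,0,2,0,0,0,0,2,0,0,0,0,2,0,1,1,1,0,2,1]
Step 8: delete js at [5, 9, 14, 19, 25] -> counters=[0,0,0,0,1,1,0,0,0,1,0,0,0,0,1,0,0,0,0,1,0,1,1,1,0,1,1]
Step 9: insert c at [2, 10, 13, 22, 26] -> counters=[0,0,1,0,1,1,0,0,0,1,1,0,0,1,1,0,0,0,0,1,0,1,2,1,0,1,2]
Step 10: delete bhm at [4, 21, 22, 23, 26] -> counters=[0,0,1,0,0,1,0,0,0,1,1,0,0,1,1,0,0,0,0,1,0,0,1,0,0,1,1]
Step 11: insert bhm at [4, 21, 22, 23, 26] -> counters=[0,0,1,0,1,1,0,0,0,1,1,0,0,1,1,0,0,0,0,1,0,1,2,1,0,1,2]
Step 12: insert js at [5, 9, 14, 19, 25] -> counters=[0,0,1,0,1,2,0,0,0,2,1,0,0,1,2,0,0,0,0,2,0,1,2,1,0,2,2]
Query l: check counters[0]=0 counters[7]=0 counters[14]=2 counters[15]=0 counters[24]=0 -> no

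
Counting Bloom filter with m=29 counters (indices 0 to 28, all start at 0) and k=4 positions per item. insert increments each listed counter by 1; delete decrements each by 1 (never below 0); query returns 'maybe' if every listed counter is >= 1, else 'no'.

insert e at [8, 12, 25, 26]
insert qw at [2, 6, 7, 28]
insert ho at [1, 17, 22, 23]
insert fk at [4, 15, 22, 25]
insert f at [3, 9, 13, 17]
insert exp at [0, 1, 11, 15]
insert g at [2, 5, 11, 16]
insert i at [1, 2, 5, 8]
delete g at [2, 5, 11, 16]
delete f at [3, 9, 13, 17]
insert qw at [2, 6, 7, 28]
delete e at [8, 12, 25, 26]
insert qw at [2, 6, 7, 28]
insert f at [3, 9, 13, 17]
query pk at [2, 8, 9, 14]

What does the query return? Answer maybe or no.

Answer: no

Derivation:
Step 1: insert e at [8, 12, 25, 26] -> counters=[0,0,0,0,0,0,0,0,1,0,0,0,1,0,0,0,0,0,0,0,0,0,0,0,0,1,1,0,0]
Step 2: insert qw at [2, 6, 7, 28] -> counters=[0,0,1,0,0,0,1,1,1,0,0,0,1,0,0,0,0,0,0,0,0,0,0,0,0,1,1,0,1]
Step 3: insert ho at [1, 17, 22, 23] -> counters=[0,1,1,0,0,0,1,1,1,0,0,0,1,0,0,0,0,1,0,0,0,0,1,1,0,1,1,0,1]
Step 4: insert fk at [4, 15, 22, 25] -> counters=[0,1,1,0,1,0,1,1,1,0,0,0,1,0,0,1,0,1,0,0,0,0,2,1,0,2,1,0,1]
Step 5: insert f at [3, 9, 13, 17] -> counters=[0,1,1,1,1,0,1,1,1,1,0,0,1,1,0,1,0,2,0,0,0,0,2,1,0,2,1,0,1]
Step 6: insert exp at [0, 1, 11, 15] -> counters=[1,2,1,1,1,0,1,1,1,1,0,1,1,1,0,2,0,2,0,0,0,0,2,1,0,2,1,0,1]
Step 7: insert g at [2, 5, 11, 16] -> counters=[1,2,2,1,1,1,1,1,1,1,0,2,1,1,0,2,1,2,0,0,0,0,2,1,0,2,1,0,1]
Step 8: insert i at [1, 2, 5, 8] -> counters=[1,3,3,1,1,2,1,1,2,1,0,2,1,1,0,2,1,2,0,0,0,0,2,1,0,2,1,0,1]
Step 9: delete g at [2, 5, 11, 16] -> counters=[1,3,2,1,1,1,1,1,2,1,0,1,1,1,0,2,0,2,0,0,0,0,2,1,0,2,1,0,1]
Step 10: delete f at [3, 9, 13, 17] -> counters=[1,3,2,0,1,1,1,1,2,0,0,1,1,0,0,2,0,1,0,0,0,0,2,1,0,2,1,0,1]
Step 11: insert qw at [2, 6, 7, 28] -> counters=[1,3,3,0,1,1,2,2,2,0,0,1,1,0,0,2,0,1,0,0,0,0,2,1,0,2,1,0,2]
Step 12: delete e at [8, 12, 25, 26] -> counters=[1,3,3,0,1,1,2,2,1,0,0,1,0,0,0,2,0,1,0,0,0,0,2,1,0,1,0,0,2]
Step 13: insert qw at [2, 6, 7, 28] -> counters=[1,3,4,0,1,1,3,3,1,0,0,1,0,0,0,2,0,1,0,0,0,0,2,1,0,1,0,0,3]
Step 14: insert f at [3, 9, 13, 17] -> counters=[1,3,4,1,1,1,3,3,1,1,0,1,0,1,0,2,0,2,0,0,0,0,2,1,0,1,0,0,3]
Query pk: check counters[2]=4 counters[8]=1 counters[9]=1 counters[14]=0 -> no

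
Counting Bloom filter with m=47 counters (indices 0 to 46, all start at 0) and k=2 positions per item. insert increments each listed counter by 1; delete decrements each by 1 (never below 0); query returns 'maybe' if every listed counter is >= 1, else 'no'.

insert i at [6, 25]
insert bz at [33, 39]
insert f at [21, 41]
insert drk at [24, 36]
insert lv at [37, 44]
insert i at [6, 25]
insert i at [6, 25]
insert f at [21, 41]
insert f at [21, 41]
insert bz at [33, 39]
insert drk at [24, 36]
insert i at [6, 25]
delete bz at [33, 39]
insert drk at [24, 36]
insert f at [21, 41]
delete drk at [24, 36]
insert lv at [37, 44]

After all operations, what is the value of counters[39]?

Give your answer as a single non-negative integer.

Answer: 1

Derivation:
Step 1: insert i at [6, 25] -> counters=[0,0,0,0,0,0,1,0,0,0,0,0,0,0,0,0,0,0,0,0,0,0,0,0,0,1,0,0,0,0,0,0,0,0,0,0,0,0,0,0,0,0,0,0,0,0,0]
Step 2: insert bz at [33, 39] -> counters=[0,0,0,0,0,0,1,0,0,0,0,0,0,0,0,0,0,0,0,0,0,0,0,0,0,1,0,0,0,0,0,0,0,1,0,0,0,0,0,1,0,0,0,0,0,0,0]
Step 3: insert f at [21, 41] -> counters=[0,0,0,0,0,0,1,0,0,0,0,0,0,0,0,0,0,0,0,0,0,1,0,0,0,1,0,0,0,0,0,0,0,1,0,0,0,0,0,1,0,1,0,0,0,0,0]
Step 4: insert drk at [24, 36] -> counters=[0,0,0,0,0,0,1,0,0,0,0,0,0,0,0,0,0,0,0,0,0,1,0,0,1,1,0,0,0,0,0,0,0,1,0,0,1,0,0,1,0,1,0,0,0,0,0]
Step 5: insert lv at [37, 44] -> counters=[0,0,0,0,0,0,1,0,0,0,0,0,0,0,0,0,0,0,0,0,0,1,0,0,1,1,0,0,0,0,0,0,0,1,0,0,1,1,0,1,0,1,0,0,1,0,0]
Step 6: insert i at [6, 25] -> counters=[0,0,0,0,0,0,2,0,0,0,0,0,0,0,0,0,0,0,0,0,0,1,0,0,1,2,0,0,0,0,0,0,0,1,0,0,1,1,0,1,0,1,0,0,1,0,0]
Step 7: insert i at [6, 25] -> counters=[0,0,0,0,0,0,3,0,0,0,0,0,0,0,0,0,0,0,0,0,0,1,0,0,1,3,0,0,0,0,0,0,0,1,0,0,1,1,0,1,0,1,0,0,1,0,0]
Step 8: insert f at [21, 41] -> counters=[0,0,0,0,0,0,3,0,0,0,0,0,0,0,0,0,0,0,0,0,0,2,0,0,1,3,0,0,0,0,0,0,0,1,0,0,1,1,0,1,0,2,0,0,1,0,0]
Step 9: insert f at [21, 41] -> counters=[0,0,0,0,0,0,3,0,0,0,0,0,0,0,0,0,0,0,0,0,0,3,0,0,1,3,0,0,0,0,0,0,0,1,0,0,1,1,0,1,0,3,0,0,1,0,0]
Step 10: insert bz at [33, 39] -> counters=[0,0,0,0,0,0,3,0,0,0,0,0,0,0,0,0,0,0,0,0,0,3,0,0,1,3,0,0,0,0,0,0,0,2,0,0,1,1,0,2,0,3,0,0,1,0,0]
Step 11: insert drk at [24, 36] -> counters=[0,0,0,0,0,0,3,0,0,0,0,0,0,0,0,0,0,0,0,0,0,3,0,0,2,3,0,0,0,0,0,0,0,2,0,0,2,1,0,2,0,3,0,0,1,0,0]
Step 12: insert i at [6, 25] -> counters=[0,0,0,0,0,0,4,0,0,0,0,0,0,0,0,0,0,0,0,0,0,3,0,0,2,4,0,0,0,0,0,0,0,2,0,0,2,1,0,2,0,3,0,0,1,0,0]
Step 13: delete bz at [33, 39] -> counters=[0,0,0,0,0,0,4,0,0,0,0,0,0,0,0,0,0,0,0,0,0,3,0,0,2,4,0,0,0,0,0,0,0,1,0,0,2,1,0,1,0,3,0,0,1,0,0]
Step 14: insert drk at [24, 36] -> counters=[0,0,0,0,0,0,4,0,0,0,0,0,0,0,0,0,0,0,0,0,0,3,0,0,3,4,0,0,0,0,0,0,0,1,0,0,3,1,0,1,0,3,0,0,1,0,0]
Step 15: insert f at [21, 41] -> counters=[0,0,0,0,0,0,4,0,0,0,0,0,0,0,0,0,0,0,0,0,0,4,0,0,3,4,0,0,0,0,0,0,0,1,0,0,3,1,0,1,0,4,0,0,1,0,0]
Step 16: delete drk at [24, 36] -> counters=[0,0,0,0,0,0,4,0,0,0,0,0,0,0,0,0,0,0,0,0,0,4,0,0,2,4,0,0,0,0,0,0,0,1,0,0,2,1,0,1,0,4,0,0,1,0,0]
Step 17: insert lv at [37, 44] -> counters=[0,0,0,0,0,0,4,0,0,0,0,0,0,0,0,0,0,0,0,0,0,4,0,0,2,4,0,0,0,0,0,0,0,1,0,0,2,2,0,1,0,4,0,0,2,0,0]
Final counters=[0,0,0,0,0,0,4,0,0,0,0,0,0,0,0,0,0,0,0,0,0,4,0,0,2,4,0,0,0,0,0,0,0,1,0,0,2,2,0,1,0,4,0,0,2,0,0] -> counters[39]=1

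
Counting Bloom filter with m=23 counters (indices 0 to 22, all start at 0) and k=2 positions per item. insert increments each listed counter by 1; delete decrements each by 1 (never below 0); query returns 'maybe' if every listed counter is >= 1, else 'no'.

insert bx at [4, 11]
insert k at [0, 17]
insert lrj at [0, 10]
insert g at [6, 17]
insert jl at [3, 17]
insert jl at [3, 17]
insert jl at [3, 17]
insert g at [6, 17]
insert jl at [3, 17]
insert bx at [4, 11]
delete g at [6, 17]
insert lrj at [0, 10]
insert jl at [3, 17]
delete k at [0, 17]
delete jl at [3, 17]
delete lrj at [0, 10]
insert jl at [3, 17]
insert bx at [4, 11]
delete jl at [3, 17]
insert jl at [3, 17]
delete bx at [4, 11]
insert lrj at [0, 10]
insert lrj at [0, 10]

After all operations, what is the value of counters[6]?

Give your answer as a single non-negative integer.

Answer: 1

Derivation:
Step 1: insert bx at [4, 11] -> counters=[0,0,0,0,1,0,0,0,0,0,0,1,0,0,0,0,0,0,0,0,0,0,0]
Step 2: insert k at [0, 17] -> counters=[1,0,0,0,1,0,0,0,0,0,0,1,0,0,0,0,0,1,0,0,0,0,0]
Step 3: insert lrj at [0, 10] -> counters=[2,0,0,0,1,0,0,0,0,0,1,1,0,0,0,0,0,1,0,0,0,0,0]
Step 4: insert g at [6, 17] -> counters=[2,0,0,0,1,0,1,0,0,0,1,1,0,0,0,0,0,2,0,0,0,0,0]
Step 5: insert jl at [3, 17] -> counters=[2,0,0,1,1,0,1,0,0,0,1,1,0,0,0,0,0,3,0,0,0,0,0]
Step 6: insert jl at [3, 17] -> counters=[2,0,0,2,1,0,1,0,0,0,1,1,0,0,0,0,0,4,0,0,0,0,0]
Step 7: insert jl at [3, 17] -> counters=[2,0,0,3,1,0,1,0,0,0,1,1,0,0,0,0,0,5,0,0,0,0,0]
Step 8: insert g at [6, 17] -> counters=[2,0,0,3,1,0,2,0,0,0,1,1,0,0,0,0,0,6,0,0,0,0,0]
Step 9: insert jl at [3, 17] -> counters=[2,0,0,4,1,0,2,0,0,0,1,1,0,0,0,0,0,7,0,0,0,0,0]
Step 10: insert bx at [4, 11] -> counters=[2,0,0,4,2,0,2,0,0,0,1,2,0,0,0,0,0,7,0,0,0,0,0]
Step 11: delete g at [6, 17] -> counters=[2,0,0,4,2,0,1,0,0,0,1,2,0,0,0,0,0,6,0,0,0,0,0]
Step 12: insert lrj at [0, 10] -> counters=[3,0,0,4,2,0,1,0,0,0,2,2,0,0,0,0,0,6,0,0,0,0,0]
Step 13: insert jl at [3, 17] -> counters=[3,0,0,5,2,0,1,0,0,0,2,2,0,0,0,0,0,7,0,0,0,0,0]
Step 14: delete k at [0, 17] -> counters=[2,0,0,5,2,0,1,0,0,0,2,2,0,0,0,0,0,6,0,0,0,0,0]
Step 15: delete jl at [3, 17] -> counters=[2,0,0,4,2,0,1,0,0,0,2,2,0,0,0,0,0,5,0,0,0,0,0]
Step 16: delete lrj at [0, 10] -> counters=[1,0,0,4,2,0,1,0,0,0,1,2,0,0,0,0,0,5,0,0,0,0,0]
Step 17: insert jl at [3, 17] -> counters=[1,0,0,5,2,0,1,0,0,0,1,2,0,0,0,0,0,6,0,0,0,0,0]
Step 18: insert bx at [4, 11] -> counters=[1,0,0,5,3,0,1,0,0,0,1,3,0,0,0,0,0,6,0,0,0,0,0]
Step 19: delete jl at [3, 17] -> counters=[1,0,0,4,3,0,1,0,0,0,1,3,0,0,0,0,0,5,0,0,0,0,0]
Step 20: insert jl at [3, 17] -> counters=[1,0,0,5,3,0,1,0,0,0,1,3,0,0,0,0,0,6,0,0,0,0,0]
Step 21: delete bx at [4, 11] -> counters=[1,0,0,5,2,0,1,0,0,0,1,2,0,0,0,0,0,6,0,0,0,0,0]
Step 22: insert lrj at [0, 10] -> counters=[2,0,0,5,2,0,1,0,0,0,2,2,0,0,0,0,0,6,0,0,0,0,0]
Step 23: insert lrj at [0, 10] -> counters=[3,0,0,5,2,0,1,0,0,0,3,2,0,0,0,0,0,6,0,0,0,0,0]
Final counters=[3,0,0,5,2,0,1,0,0,0,3,2,0,0,0,0,0,6,0,0,0,0,0] -> counters[6]=1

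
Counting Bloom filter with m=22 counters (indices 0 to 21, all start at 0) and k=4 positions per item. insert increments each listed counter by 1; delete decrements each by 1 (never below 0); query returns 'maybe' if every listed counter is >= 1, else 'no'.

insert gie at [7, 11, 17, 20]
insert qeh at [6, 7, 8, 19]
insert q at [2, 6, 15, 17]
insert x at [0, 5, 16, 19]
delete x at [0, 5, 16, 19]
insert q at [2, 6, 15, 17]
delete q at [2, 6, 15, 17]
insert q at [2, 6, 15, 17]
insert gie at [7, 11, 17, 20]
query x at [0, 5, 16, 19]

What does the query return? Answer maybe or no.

Answer: no

Derivation:
Step 1: insert gie at [7, 11, 17, 20] -> counters=[0,0,0,0,0,0,0,1,0,0,0,1,0,0,0,0,0,1,0,0,1,0]
Step 2: insert qeh at [6, 7, 8, 19] -> counters=[0,0,0,0,0,0,1,2,1,0,0,1,0,0,0,0,0,1,0,1,1,0]
Step 3: insert q at [2, 6, 15, 17] -> counters=[0,0,1,0,0,0,2,2,1,0,0,1,0,0,0,1,0,2,0,1,1,0]
Step 4: insert x at [0, 5, 16, 19] -> counters=[1,0,1,0,0,1,2,2,1,0,0,1,0,0,0,1,1,2,0,2,1,0]
Step 5: delete x at [0, 5, 16, 19] -> counters=[0,0,1,0,0,0,2,2,1,0,0,1,0,0,0,1,0,2,0,1,1,0]
Step 6: insert q at [2, 6, 15, 17] -> counters=[0,0,2,0,0,0,3,2,1,0,0,1,0,0,0,2,0,3,0,1,1,0]
Step 7: delete q at [2, 6, 15, 17] -> counters=[0,0,1,0,0,0,2,2,1,0,0,1,0,0,0,1,0,2,0,1,1,0]
Step 8: insert q at [2, 6, 15, 17] -> counters=[0,0,2,0,0,0,3,2,1,0,0,1,0,0,0,2,0,3,0,1,1,0]
Step 9: insert gie at [7, 11, 17, 20] -> counters=[0,0,2,0,0,0,3,3,1,0,0,2,0,0,0,2,0,4,0,1,2,0]
Query x: check counters[0]=0 counters[5]=0 counters[16]=0 counters[19]=1 -> no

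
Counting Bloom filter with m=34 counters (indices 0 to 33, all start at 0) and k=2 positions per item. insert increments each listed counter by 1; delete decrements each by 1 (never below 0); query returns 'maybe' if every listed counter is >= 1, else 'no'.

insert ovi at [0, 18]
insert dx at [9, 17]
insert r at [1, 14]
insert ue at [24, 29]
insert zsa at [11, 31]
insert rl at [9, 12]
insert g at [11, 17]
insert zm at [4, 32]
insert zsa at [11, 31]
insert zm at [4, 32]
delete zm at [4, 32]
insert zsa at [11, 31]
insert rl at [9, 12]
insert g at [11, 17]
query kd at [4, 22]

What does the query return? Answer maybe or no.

Step 1: insert ovi at [0, 18] -> counters=[1,0,0,0,0,0,0,0,0,0,0,0,0,0,0,0,0,0,1,0,0,0,0,0,0,0,0,0,0,0,0,0,0,0]
Step 2: insert dx at [9, 17] -> counters=[1,0,0,0,0,0,0,0,0,1,0,0,0,0,0,0,0,1,1,0,0,0,0,0,0,0,0,0,0,0,0,0,0,0]
Step 3: insert r at [1, 14] -> counters=[1,1,0,0,0,0,0,0,0,1,0,0,0,0,1,0,0,1,1,0,0,0,0,0,0,0,0,0,0,0,0,0,0,0]
Step 4: insert ue at [24, 29] -> counters=[1,1,0,0,0,0,0,0,0,1,0,0,0,0,1,0,0,1,1,0,0,0,0,0,1,0,0,0,0,1,0,0,0,0]
Step 5: insert zsa at [11, 31] -> counters=[1,1,0,0,0,0,0,0,0,1,0,1,0,0,1,0,0,1,1,0,0,0,0,0,1,0,0,0,0,1,0,1,0,0]
Step 6: insert rl at [9, 12] -> counters=[1,1,0,0,0,0,0,0,0,2,0,1,1,0,1,0,0,1,1,0,0,0,0,0,1,0,0,0,0,1,0,1,0,0]
Step 7: insert g at [11, 17] -> counters=[1,1,0,0,0,0,0,0,0,2,0,2,1,0,1,0,0,2,1,0,0,0,0,0,1,0,0,0,0,1,0,1,0,0]
Step 8: insert zm at [4, 32] -> counters=[1,1,0,0,1,0,0,0,0,2,0,2,1,0,1,0,0,2,1,0,0,0,0,0,1,0,0,0,0,1,0,1,1,0]
Step 9: insert zsa at [11, 31] -> counters=[1,1,0,0,1,0,0,0,0,2,0,3,1,0,1,0,0,2,1,0,0,0,0,0,1,0,0,0,0,1,0,2,1,0]
Step 10: insert zm at [4, 32] -> counters=[1,1,0,0,2,0,0,0,0,2,0,3,1,0,1,0,0,2,1,0,0,0,0,0,1,0,0,0,0,1,0,2,2,0]
Step 11: delete zm at [4, 32] -> counters=[1,1,0,0,1,0,0,0,0,2,0,3,1,0,1,0,0,2,1,0,0,0,0,0,1,0,0,0,0,1,0,2,1,0]
Step 12: insert zsa at [11, 31] -> counters=[1,1,0,0,1,0,0,0,0,2,0,4,1,0,1,0,0,2,1,0,0,0,0,0,1,0,0,0,0,1,0,3,1,0]
Step 13: insert rl at [9, 12] -> counters=[1,1,0,0,1,0,0,0,0,3,0,4,2,0,1,0,0,2,1,0,0,0,0,0,1,0,0,0,0,1,0,3,1,0]
Step 14: insert g at [11, 17] -> counters=[1,1,0,0,1,0,0,0,0,3,0,5,2,0,1,0,0,3,1,0,0,0,0,0,1,0,0,0,0,1,0,3,1,0]
Query kd: check counters[4]=1 counters[22]=0 -> no

Answer: no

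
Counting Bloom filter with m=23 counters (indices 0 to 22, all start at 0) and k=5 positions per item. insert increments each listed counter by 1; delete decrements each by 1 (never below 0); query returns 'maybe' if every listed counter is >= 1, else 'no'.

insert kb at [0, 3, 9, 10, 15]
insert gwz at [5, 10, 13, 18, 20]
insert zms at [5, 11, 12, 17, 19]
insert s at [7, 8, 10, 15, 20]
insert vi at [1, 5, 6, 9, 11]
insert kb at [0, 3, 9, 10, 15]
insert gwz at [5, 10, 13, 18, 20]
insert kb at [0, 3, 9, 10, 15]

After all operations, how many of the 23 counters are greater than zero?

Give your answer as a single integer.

Step 1: insert kb at [0, 3, 9, 10, 15] -> counters=[1,0,0,1,0,0,0,0,0,1,1,0,0,0,0,1,0,0,0,0,0,0,0]
Step 2: insert gwz at [5, 10, 13, 18, 20] -> counters=[1,0,0,1,0,1,0,0,0,1,2,0,0,1,0,1,0,0,1,0,1,0,0]
Step 3: insert zms at [5, 11, 12, 17, 19] -> counters=[1,0,0,1,0,2,0,0,0,1,2,1,1,1,0,1,0,1,1,1,1,0,0]
Step 4: insert s at [7, 8, 10, 15, 20] -> counters=[1,0,0,1,0,2,0,1,1,1,3,1,1,1,0,2,0,1,1,1,2,0,0]
Step 5: insert vi at [1, 5, 6, 9, 11] -> counters=[1,1,0,1,0,3,1,1,1,2,3,2,1,1,0,2,0,1,1,1,2,0,0]
Step 6: insert kb at [0, 3, 9, 10, 15] -> counters=[2,1,0,2,0,3,1,1,1,3,4,2,1,1,0,3,0,1,1,1,2,0,0]
Step 7: insert gwz at [5, 10, 13, 18, 20] -> counters=[2,1,0,2,0,4,1,1,1,3,5,2,1,2,0,3,0,1,2,1,3,0,0]
Step 8: insert kb at [0, 3, 9, 10, 15] -> counters=[3,1,0,3,0,4,1,1,1,4,6,2,1,2,0,4,0,1,2,1,3,0,0]
Final counters=[3,1,0,3,0,4,1,1,1,4,6,2,1,2,0,4,0,1,2,1,3,0,0] -> 17 nonzero

Answer: 17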